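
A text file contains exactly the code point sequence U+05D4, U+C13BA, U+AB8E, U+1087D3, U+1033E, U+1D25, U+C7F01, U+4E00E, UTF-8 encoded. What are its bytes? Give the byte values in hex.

D7 94 F3 81 8E BA EA AE 8E F4 88 9F 93 F0 90 8C BE E1 B4 A5 F3 87 BC 81 F1 8E 80 8E

U+05D4: 2-byte form → D7 94.
U+C13BA: 4-byte form → F3 81 8E BA.
U+AB8E: 3-byte form → EA AE 8E.
U+1087D3: 4-byte form → F4 88 9F 93.
U+1033E: 4-byte form → F0 90 8C BE.
U+1D25: 3-byte form → E1 B4 A5.
U+C7F01: 4-byte form → F3 87 BC 81.
U+4E00E: 4-byte form → F1 8E 80 8E.
Concatenated (28 bytes): D7 94 F3 81 8E BA EA AE 8E F4 88 9F 93 F0 90 8C BE E1 B4 A5 F3 87 BC 81 F1 8E 80 8E.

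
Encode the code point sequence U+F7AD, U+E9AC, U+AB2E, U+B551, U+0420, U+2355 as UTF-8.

U+F7AD: 3-byte form → EF 9E AD.
U+E9AC: 3-byte form → EE A6 AC.
U+AB2E: 3-byte form → EA AC AE.
U+B551: 3-byte form → EB 95 91.
U+0420: 2-byte form → D0 A0.
U+2355: 3-byte form → E2 8D 95.
Concatenated (17 bytes): EF 9E AD EE A6 AC EA AC AE EB 95 91 D0 A0 E2 8D 95.

EF 9E AD EE A6 AC EA AC AE EB 95 91 D0 A0 E2 8D 95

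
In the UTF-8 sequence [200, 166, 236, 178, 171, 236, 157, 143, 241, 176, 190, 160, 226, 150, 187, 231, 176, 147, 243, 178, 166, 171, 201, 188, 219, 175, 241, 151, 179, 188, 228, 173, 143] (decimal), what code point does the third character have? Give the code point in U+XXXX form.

Offset 0: leading byte 0xC8 = 11001000 → 2-byte char #1 = C8 A6.
Offset 2: leading byte 0xEC = 11101100 → 3-byte char #2 = EC B2 AB.
Offset 5: leading byte 0xEC = 11101100 → 3-byte char #3 = EC 9D 8F.
Leading byte 0xEC = 11101100 matches 1110xxxx → 3-byte sequence.
Byte 1: 0xEC = 11101100, payload 1100 (4 bits).
Byte 2: 0x9D = 10011101 (10xxxxxx ✓), payload 011101.
Byte 3: 0x8F = 10001111 (10xxxxxx ✓), payload 001111.
Concatenate: 1100011101001111 = 0xC74F (16 bits → U+C74F).

U+C74F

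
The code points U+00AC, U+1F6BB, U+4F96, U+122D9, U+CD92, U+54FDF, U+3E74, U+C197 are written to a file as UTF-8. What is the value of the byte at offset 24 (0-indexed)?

0x86

U+00AC → 2-byte form C2 AC at offsets 0–1.
U+1F6BB → 4-byte form F0 9F 9A BB at offsets 2–5.
U+4F96 → 3-byte form E4 BE 96 at offsets 6–8.
U+122D9 → 4-byte form F0 92 8B 99 at offsets 9–12.
U+CD92 → 3-byte form EC B6 92 at offsets 13–15.
U+54FDF → 4-byte form F1 94 BF 9F at offsets 16–19.
U+3E74 → 3-byte form E3 B9 B4 at offsets 20–22.
U+C197 → 3-byte form EC 86 97 at offsets 23–25.
Offset 24 falls in char 8's range; it's byte 2 of EC 86 97 = 0x86.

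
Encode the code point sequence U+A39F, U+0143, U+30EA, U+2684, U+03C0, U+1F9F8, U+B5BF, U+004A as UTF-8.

EA 8E 9F C5 83 E3 83 AA E2 9A 84 CF 80 F0 9F A7 B8 EB 96 BF 4A

U+A39F: 3-byte form → EA 8E 9F.
U+0143: 2-byte form → C5 83.
U+30EA: 3-byte form → E3 83 AA.
U+2684: 3-byte form → E2 9A 84.
U+03C0: 2-byte form → CF 80.
U+1F9F8: 4-byte form → F0 9F A7 B8.
U+B5BF: 3-byte form → EB 96 BF.
U+004A: 1-byte form → 4A.
Concatenated (21 bytes): EA 8E 9F C5 83 E3 83 AA E2 9A 84 CF 80 F0 9F A7 B8 EB 96 BF 4A.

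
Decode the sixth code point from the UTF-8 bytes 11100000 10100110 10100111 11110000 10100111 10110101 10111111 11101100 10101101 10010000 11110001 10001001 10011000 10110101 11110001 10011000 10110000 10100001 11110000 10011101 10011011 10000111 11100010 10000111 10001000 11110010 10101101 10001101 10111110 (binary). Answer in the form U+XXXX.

U+1D6C7

Offset 0: leading byte 0xE0 = 11100000 → 3-byte char #1 = E0 A6 A7.
Offset 3: leading byte 0xF0 = 11110000 → 4-byte char #2 = F0 A7 B5 BF.
Offset 7: leading byte 0xEC = 11101100 → 3-byte char #3 = EC AD 90.
Offset 10: leading byte 0xF1 = 11110001 → 4-byte char #4 = F1 89 98 B5.
Offset 14: leading byte 0xF1 = 11110001 → 4-byte char #5 = F1 98 B0 A1.
Offset 18: leading byte 0xF0 = 11110000 → 4-byte char #6 = F0 9D 9B 87.
Leading byte 0xF0 = 11110000 matches 11110xxx → 4-byte sequence.
Byte 1: 0xF0 = 11110000, payload 000 (3 bits).
Byte 2: 0x9D = 10011101 (10xxxxxx ✓), payload 011101.
Byte 3: 0x9B = 10011011 (10xxxxxx ✓), payload 011011.
Byte 4: 0x87 = 10000111 (10xxxxxx ✓), payload 000111.
Concatenate: 000011101011011000111 = 0x1D6C7 (21 bits → U+1D6C7).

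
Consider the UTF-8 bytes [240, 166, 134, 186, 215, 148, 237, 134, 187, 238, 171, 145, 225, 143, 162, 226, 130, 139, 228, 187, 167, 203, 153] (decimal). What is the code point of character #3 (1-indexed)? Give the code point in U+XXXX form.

U+D1BB

Offset 0: leading byte 0xF0 = 11110000 → 4-byte char #1 = F0 A6 86 BA.
Offset 4: leading byte 0xD7 = 11010111 → 2-byte char #2 = D7 94.
Offset 6: leading byte 0xED = 11101101 → 3-byte char #3 = ED 86 BB.
Leading byte 0xED = 11101101 matches 1110xxxx → 3-byte sequence.
Byte 1: 0xED = 11101101, payload 1101 (4 bits).
Byte 2: 0x86 = 10000110 (10xxxxxx ✓), payload 000110.
Byte 3: 0xBB = 10111011 (10xxxxxx ✓), payload 111011.
Concatenate: 1101000110111011 = 0xD1BB (16 bits → U+D1BB).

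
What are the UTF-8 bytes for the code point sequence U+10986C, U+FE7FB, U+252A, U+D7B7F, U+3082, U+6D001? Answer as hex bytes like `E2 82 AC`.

F4 89 A1 AC F3 BE 9F BB E2 94 AA F3 97 AD BF E3 82 82 F1 AD 80 81

U+10986C: 4-byte form → F4 89 A1 AC.
U+FE7FB: 4-byte form → F3 BE 9F BB.
U+252A: 3-byte form → E2 94 AA.
U+D7B7F: 4-byte form → F3 97 AD BF.
U+3082: 3-byte form → E3 82 82.
U+6D001: 4-byte form → F1 AD 80 81.
Concatenated (22 bytes): F4 89 A1 AC F3 BE 9F BB E2 94 AA F3 97 AD BF E3 82 82 F1 AD 80 81.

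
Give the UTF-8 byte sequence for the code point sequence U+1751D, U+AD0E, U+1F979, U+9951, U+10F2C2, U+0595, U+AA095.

U+1751D: 4-byte form → F0 97 94 9D.
U+AD0E: 3-byte form → EA B4 8E.
U+1F979: 4-byte form → F0 9F A5 B9.
U+9951: 3-byte form → E9 A5 91.
U+10F2C2: 4-byte form → F4 8F 8B 82.
U+0595: 2-byte form → D6 95.
U+AA095: 4-byte form → F2 AA 82 95.
Concatenated (24 bytes): F0 97 94 9D EA B4 8E F0 9F A5 B9 E9 A5 91 F4 8F 8B 82 D6 95 F2 AA 82 95.

F0 97 94 9D EA B4 8E F0 9F A5 B9 E9 A5 91 F4 8F 8B 82 D6 95 F2 AA 82 95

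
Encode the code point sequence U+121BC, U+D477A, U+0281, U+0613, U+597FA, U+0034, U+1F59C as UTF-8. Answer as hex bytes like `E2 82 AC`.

U+121BC: 4-byte form → F0 92 86 BC.
U+D477A: 4-byte form → F3 94 9D BA.
U+0281: 2-byte form → CA 81.
U+0613: 2-byte form → D8 93.
U+597FA: 4-byte form → F1 99 9F BA.
U+0034: 1-byte form → 34.
U+1F59C: 4-byte form → F0 9F 96 9C.
Concatenated (21 bytes): F0 92 86 BC F3 94 9D BA CA 81 D8 93 F1 99 9F BA 34 F0 9F 96 9C.

F0 92 86 BC F3 94 9D BA CA 81 D8 93 F1 99 9F BA 34 F0 9F 96 9C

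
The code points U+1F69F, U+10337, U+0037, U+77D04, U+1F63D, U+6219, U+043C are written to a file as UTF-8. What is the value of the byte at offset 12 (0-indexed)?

U+1F69F → 4-byte form F0 9F 9A 9F at offsets 0–3.
U+10337 → 4-byte form F0 90 8C B7 at offsets 4–7.
U+0037 → 1-byte form 37 at offsets 8–8.
U+77D04 → 4-byte form F1 B7 B4 84 at offsets 9–12.
Offset 12 falls in char 4's range; it's byte 4 of F1 B7 B4 84 = 0x84.

0x84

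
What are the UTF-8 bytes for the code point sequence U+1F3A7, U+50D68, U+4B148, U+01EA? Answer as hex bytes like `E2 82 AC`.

F0 9F 8E A7 F1 90 B5 A8 F1 8B 85 88 C7 AA

U+1F3A7: 4-byte form → F0 9F 8E A7.
U+50D68: 4-byte form → F1 90 B5 A8.
U+4B148: 4-byte form → F1 8B 85 88.
U+01EA: 2-byte form → C7 AA.
Concatenated (14 bytes): F0 9F 8E A7 F1 90 B5 A8 F1 8B 85 88 C7 AA.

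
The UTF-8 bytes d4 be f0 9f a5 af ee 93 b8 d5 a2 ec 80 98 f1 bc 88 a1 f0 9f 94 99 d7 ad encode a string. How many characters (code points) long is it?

Byte at offset 0: 0xD4 = 11010100 → 2-byte char (#1). Advance 2.
Byte at offset 2: 0xF0 = 11110000 → 4-byte char (#2). Advance 4.
Byte at offset 6: 0xEE = 11101110 → 3-byte char (#3). Advance 3.
Byte at offset 9: 0xD5 = 11010101 → 2-byte char (#4). Advance 2.
Byte at offset 11: 0xEC = 11101100 → 3-byte char (#5). Advance 3.
Byte at offset 14: 0xF1 = 11110001 → 4-byte char (#6). Advance 4.
Byte at offset 18: 0xF0 = 11110000 → 4-byte char (#7). Advance 4.
Byte at offset 22: 0xD7 = 11010111 → 2-byte char (#8). Advance 2.
Reached end at offset 24 after 8 code points.

8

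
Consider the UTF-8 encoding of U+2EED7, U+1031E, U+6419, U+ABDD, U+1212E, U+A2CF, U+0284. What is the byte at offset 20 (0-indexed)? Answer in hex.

0x8F

U+2EED7 → 4-byte form F0 AE BB 97 at offsets 0–3.
U+1031E → 4-byte form F0 90 8C 9E at offsets 4–7.
U+6419 → 3-byte form E6 90 99 at offsets 8–10.
U+ABDD → 3-byte form EA AF 9D at offsets 11–13.
U+1212E → 4-byte form F0 92 84 AE at offsets 14–17.
U+A2CF → 3-byte form EA 8B 8F at offsets 18–20.
Offset 20 falls in char 6's range; it's byte 3 of EA 8B 8F = 0x8F.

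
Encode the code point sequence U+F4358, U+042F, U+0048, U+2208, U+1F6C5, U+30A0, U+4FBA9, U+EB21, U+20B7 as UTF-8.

U+F4358: 4-byte form → F3 B4 8D 98.
U+042F: 2-byte form → D0 AF.
U+0048: 1-byte form → 48.
U+2208: 3-byte form → E2 88 88.
U+1F6C5: 4-byte form → F0 9F 9B 85.
U+30A0: 3-byte form → E3 82 A0.
U+4FBA9: 4-byte form → F1 8F AE A9.
U+EB21: 3-byte form → EE AC A1.
U+20B7: 3-byte form → E2 82 B7.
Concatenated (27 bytes): F3 B4 8D 98 D0 AF 48 E2 88 88 F0 9F 9B 85 E3 82 A0 F1 8F AE A9 EE AC A1 E2 82 B7.

F3 B4 8D 98 D0 AF 48 E2 88 88 F0 9F 9B 85 E3 82 A0 F1 8F AE A9 EE AC A1 E2 82 B7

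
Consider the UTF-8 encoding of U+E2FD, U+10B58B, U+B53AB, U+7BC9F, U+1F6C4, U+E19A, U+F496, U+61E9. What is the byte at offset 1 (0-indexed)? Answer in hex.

U+E2FD → 3-byte form EE 8B BD at offsets 0–2.
Offset 1 falls in char 1's range; it's byte 2 of EE 8B BD = 0x8B.

0x8B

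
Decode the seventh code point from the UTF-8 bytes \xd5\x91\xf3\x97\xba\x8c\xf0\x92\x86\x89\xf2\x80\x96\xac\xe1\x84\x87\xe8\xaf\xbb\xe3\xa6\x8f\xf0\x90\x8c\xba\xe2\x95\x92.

Offset 0: leading byte 0xD5 = 11010101 → 2-byte char #1 = D5 91.
Offset 2: leading byte 0xF3 = 11110011 → 4-byte char #2 = F3 97 BA 8C.
Offset 6: leading byte 0xF0 = 11110000 → 4-byte char #3 = F0 92 86 89.
Offset 10: leading byte 0xF2 = 11110010 → 4-byte char #4 = F2 80 96 AC.
Offset 14: leading byte 0xE1 = 11100001 → 3-byte char #5 = E1 84 87.
Offset 17: leading byte 0xE8 = 11101000 → 3-byte char #6 = E8 AF BB.
Offset 20: leading byte 0xE3 = 11100011 → 3-byte char #7 = E3 A6 8F.
Leading byte 0xE3 = 11100011 matches 1110xxxx → 3-byte sequence.
Byte 1: 0xE3 = 11100011, payload 0011 (4 bits).
Byte 2: 0xA6 = 10100110 (10xxxxxx ✓), payload 100110.
Byte 3: 0x8F = 10001111 (10xxxxxx ✓), payload 001111.
Concatenate: 0011100110001111 = 0x398F (16 bits → U+398F).

U+398F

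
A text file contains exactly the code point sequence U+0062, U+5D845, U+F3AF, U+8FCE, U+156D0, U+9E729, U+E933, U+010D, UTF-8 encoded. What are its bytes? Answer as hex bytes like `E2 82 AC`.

62 F1 9D A1 85 EF 8E AF E8 BF 8E F0 95 9B 90 F2 9E 9C A9 EE A4 B3 C4 8D

U+0062: 1-byte form → 62.
U+5D845: 4-byte form → F1 9D A1 85.
U+F3AF: 3-byte form → EF 8E AF.
U+8FCE: 3-byte form → E8 BF 8E.
U+156D0: 4-byte form → F0 95 9B 90.
U+9E729: 4-byte form → F2 9E 9C A9.
U+E933: 3-byte form → EE A4 B3.
U+010D: 2-byte form → C4 8D.
Concatenated (24 bytes): 62 F1 9D A1 85 EF 8E AF E8 BF 8E F0 95 9B 90 F2 9E 9C A9 EE A4 B3 C4 8D.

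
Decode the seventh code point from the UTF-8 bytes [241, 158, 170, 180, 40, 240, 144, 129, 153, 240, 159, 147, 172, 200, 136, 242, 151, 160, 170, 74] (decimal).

U+004A

Offset 0: leading byte 0xF1 = 11110001 → 4-byte char #1 = F1 9E AA B4.
Offset 4: leading byte 0x28 = 00101000 → 1-byte char #2 = 28.
Offset 5: leading byte 0xF0 = 11110000 → 4-byte char #3 = F0 90 81 99.
Offset 9: leading byte 0xF0 = 11110000 → 4-byte char #4 = F0 9F 93 AC.
Offset 13: leading byte 0xC8 = 11001000 → 2-byte char #5 = C8 88.
Offset 15: leading byte 0xF2 = 11110010 → 4-byte char #6 = F2 97 A0 AA.
Offset 19: leading byte 0x4A = 01001010 → 1-byte char #7 = 4A.
Leading byte 0x4A = 01001010 matches 0xxxxxxx → 1-byte sequence.
Byte 1: 0x4A = 01001010, payload 1001010 (7 bits).
Concatenate: 1001010 = 0x4A (7 bits → U+004A).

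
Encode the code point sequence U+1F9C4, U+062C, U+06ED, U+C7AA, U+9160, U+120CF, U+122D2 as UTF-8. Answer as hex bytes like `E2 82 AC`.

U+1F9C4: 4-byte form → F0 9F A7 84.
U+062C: 2-byte form → D8 AC.
U+06ED: 2-byte form → DB AD.
U+C7AA: 3-byte form → EC 9E AA.
U+9160: 3-byte form → E9 85 A0.
U+120CF: 4-byte form → F0 92 83 8F.
U+122D2: 4-byte form → F0 92 8B 92.
Concatenated (22 bytes): F0 9F A7 84 D8 AC DB AD EC 9E AA E9 85 A0 F0 92 83 8F F0 92 8B 92.

F0 9F A7 84 D8 AC DB AD EC 9E AA E9 85 A0 F0 92 83 8F F0 92 8B 92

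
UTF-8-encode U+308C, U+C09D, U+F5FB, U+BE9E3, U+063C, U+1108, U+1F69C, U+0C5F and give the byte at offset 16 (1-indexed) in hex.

0xE1

1-indexed offset 16 is 0-indexed offset 15.
U+308C → 3-byte form E3 82 8C at offsets 0–2.
U+C09D → 3-byte form EC 82 9D at offsets 3–5.
U+F5FB → 3-byte form EF 97 BB at offsets 6–8.
U+BE9E3 → 4-byte form F2 BE A7 A3 at offsets 9–12.
U+063C → 2-byte form D8 BC at offsets 13–14.
U+1108 → 3-byte form E1 84 88 at offsets 15–17.
Offset 15 falls in char 6's range; it's byte 1 of E1 84 88 = 0xE1.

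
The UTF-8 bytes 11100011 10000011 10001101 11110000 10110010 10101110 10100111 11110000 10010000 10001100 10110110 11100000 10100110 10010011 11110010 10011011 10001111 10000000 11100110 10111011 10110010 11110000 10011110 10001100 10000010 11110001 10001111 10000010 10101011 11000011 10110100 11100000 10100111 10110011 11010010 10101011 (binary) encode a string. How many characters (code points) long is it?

11

Byte at offset 0: 0xE3 = 11100011 → 3-byte char (#1). Advance 3.
Byte at offset 3: 0xF0 = 11110000 → 4-byte char (#2). Advance 4.
Byte at offset 7: 0xF0 = 11110000 → 4-byte char (#3). Advance 4.
Byte at offset 11: 0xE0 = 11100000 → 3-byte char (#4). Advance 3.
Byte at offset 14: 0xF2 = 11110010 → 4-byte char (#5). Advance 4.
Byte at offset 18: 0xE6 = 11100110 → 3-byte char (#6). Advance 3.
Byte at offset 21: 0xF0 = 11110000 → 4-byte char (#7). Advance 4.
Byte at offset 25: 0xF1 = 11110001 → 4-byte char (#8). Advance 4.
Byte at offset 29: 0xC3 = 11000011 → 2-byte char (#9). Advance 2.
Byte at offset 31: 0xE0 = 11100000 → 3-byte char (#10). Advance 3.
Byte at offset 34: 0xD2 = 11010010 → 2-byte char (#11). Advance 2.
Reached end at offset 36 after 11 code points.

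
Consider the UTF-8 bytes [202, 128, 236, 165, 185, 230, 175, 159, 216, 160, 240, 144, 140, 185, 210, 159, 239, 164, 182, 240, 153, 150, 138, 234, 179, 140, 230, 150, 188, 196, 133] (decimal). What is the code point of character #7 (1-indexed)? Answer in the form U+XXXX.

Offset 0: leading byte 0xCA = 11001010 → 2-byte char #1 = CA 80.
Offset 2: leading byte 0xEC = 11101100 → 3-byte char #2 = EC A5 B9.
Offset 5: leading byte 0xE6 = 11100110 → 3-byte char #3 = E6 AF 9F.
Offset 8: leading byte 0xD8 = 11011000 → 2-byte char #4 = D8 A0.
Offset 10: leading byte 0xF0 = 11110000 → 4-byte char #5 = F0 90 8C B9.
Offset 14: leading byte 0xD2 = 11010010 → 2-byte char #6 = D2 9F.
Offset 16: leading byte 0xEF = 11101111 → 3-byte char #7 = EF A4 B6.
Leading byte 0xEF = 11101111 matches 1110xxxx → 3-byte sequence.
Byte 1: 0xEF = 11101111, payload 1111 (4 bits).
Byte 2: 0xA4 = 10100100 (10xxxxxx ✓), payload 100100.
Byte 3: 0xB6 = 10110110 (10xxxxxx ✓), payload 110110.
Concatenate: 1111100100110110 = 0xF936 (16 bits → U+F936).

U+F936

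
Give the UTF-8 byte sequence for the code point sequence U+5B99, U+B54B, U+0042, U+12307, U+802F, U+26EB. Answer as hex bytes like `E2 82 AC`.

U+5B99: 3-byte form → E5 AE 99.
U+B54B: 3-byte form → EB 95 8B.
U+0042: 1-byte form → 42.
U+12307: 4-byte form → F0 92 8C 87.
U+802F: 3-byte form → E8 80 AF.
U+26EB: 3-byte form → E2 9B AB.
Concatenated (17 bytes): E5 AE 99 EB 95 8B 42 F0 92 8C 87 E8 80 AF E2 9B AB.

E5 AE 99 EB 95 8B 42 F0 92 8C 87 E8 80 AF E2 9B AB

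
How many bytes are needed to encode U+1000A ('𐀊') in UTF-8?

4

U+1000A = 0x1000A. UTF-8 uses 1 byte below 0x80, 2 below 0x800, 3 below 0x10000, 4 up to 0x10FFFF. 0x1000A is in U+10000–U+10FFFF → 4 bytes.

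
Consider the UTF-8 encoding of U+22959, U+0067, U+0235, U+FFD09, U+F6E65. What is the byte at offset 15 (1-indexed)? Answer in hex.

0xA5

1-indexed offset 15 is 0-indexed offset 14.
U+22959 → 4-byte form F0 A2 A5 99 at offsets 0–3.
U+0067 → 1-byte form 67 at offsets 4–4.
U+0235 → 2-byte form C8 B5 at offsets 5–6.
U+FFD09 → 4-byte form F3 BF B4 89 at offsets 7–10.
U+F6E65 → 4-byte form F3 B6 B9 A5 at offsets 11–14.
Offset 14 falls in char 5's range; it's byte 4 of F3 B6 B9 A5 = 0xA5.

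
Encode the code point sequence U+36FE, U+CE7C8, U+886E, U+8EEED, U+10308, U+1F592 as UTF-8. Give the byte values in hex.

U+36FE: 3-byte form → E3 9B BE.
U+CE7C8: 4-byte form → F3 8E 9F 88.
U+886E: 3-byte form → E8 A1 AE.
U+8EEED: 4-byte form → F2 8E BB AD.
U+10308: 4-byte form → F0 90 8C 88.
U+1F592: 4-byte form → F0 9F 96 92.
Concatenated (22 bytes): E3 9B BE F3 8E 9F 88 E8 A1 AE F2 8E BB AD F0 90 8C 88 F0 9F 96 92.

E3 9B BE F3 8E 9F 88 E8 A1 AE F2 8E BB AD F0 90 8C 88 F0 9F 96 92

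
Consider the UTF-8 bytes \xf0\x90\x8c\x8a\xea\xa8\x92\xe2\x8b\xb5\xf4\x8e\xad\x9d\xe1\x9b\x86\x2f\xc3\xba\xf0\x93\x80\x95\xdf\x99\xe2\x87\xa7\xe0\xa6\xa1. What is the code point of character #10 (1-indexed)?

Offset 0: leading byte 0xF0 = 11110000 → 4-byte char #1 = F0 90 8C 8A.
Offset 4: leading byte 0xEA = 11101010 → 3-byte char #2 = EA A8 92.
Offset 7: leading byte 0xE2 = 11100010 → 3-byte char #3 = E2 8B B5.
Offset 10: leading byte 0xF4 = 11110100 → 4-byte char #4 = F4 8E AD 9D.
Offset 14: leading byte 0xE1 = 11100001 → 3-byte char #5 = E1 9B 86.
Offset 17: leading byte 0x2F = 00101111 → 1-byte char #6 = 2F.
Offset 18: leading byte 0xC3 = 11000011 → 2-byte char #7 = C3 BA.
Offset 20: leading byte 0xF0 = 11110000 → 4-byte char #8 = F0 93 80 95.
Offset 24: leading byte 0xDF = 11011111 → 2-byte char #9 = DF 99.
Offset 26: leading byte 0xE2 = 11100010 → 3-byte char #10 = E2 87 A7.
Leading byte 0xE2 = 11100010 matches 1110xxxx → 3-byte sequence.
Byte 1: 0xE2 = 11100010, payload 0010 (4 bits).
Byte 2: 0x87 = 10000111 (10xxxxxx ✓), payload 000111.
Byte 3: 0xA7 = 10100111 (10xxxxxx ✓), payload 100111.
Concatenate: 0010000111100111 = 0x21E7 (16 bits → U+21E7).

U+21E7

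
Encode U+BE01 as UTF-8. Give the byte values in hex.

EB B8 81

U+BE01 = 0xBE01 = 48641 decimal. In range U+0800–U+FFFF → 3-byte form: 1110xxxx 10xxxxxx 10xxxxxx.
Binary (16 bits): 1011111000000001.
Split 4+6+6: 1011 | 111000 | 000001.
Byte 1: 11101011 = 0xEB.
Byte 2: 10111000 = 0xB8.
Byte 3: 10000001 = 0x81.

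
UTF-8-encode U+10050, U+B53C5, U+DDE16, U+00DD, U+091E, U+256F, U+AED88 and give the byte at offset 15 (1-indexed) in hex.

1-indexed offset 15 is 0-indexed offset 14.
U+10050 → 4-byte form F0 90 81 90 at offsets 0–3.
U+B53C5 → 4-byte form F2 B5 8F 85 at offsets 4–7.
U+DDE16 → 4-byte form F3 9D B8 96 at offsets 8–11.
U+00DD → 2-byte form C3 9D at offsets 12–13.
U+091E → 3-byte form E0 A4 9E at offsets 14–16.
Offset 14 falls in char 5's range; it's byte 1 of E0 A4 9E = 0xE0.

0xE0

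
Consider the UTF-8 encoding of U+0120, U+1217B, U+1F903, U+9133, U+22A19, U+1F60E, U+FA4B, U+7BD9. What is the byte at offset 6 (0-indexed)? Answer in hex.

0xF0

U+0120 → 2-byte form C4 A0 at offsets 0–1.
U+1217B → 4-byte form F0 92 85 BB at offsets 2–5.
U+1F903 → 4-byte form F0 9F A4 83 at offsets 6–9.
Offset 6 falls in char 3's range; it's byte 1 of F0 9F A4 83 = 0xF0.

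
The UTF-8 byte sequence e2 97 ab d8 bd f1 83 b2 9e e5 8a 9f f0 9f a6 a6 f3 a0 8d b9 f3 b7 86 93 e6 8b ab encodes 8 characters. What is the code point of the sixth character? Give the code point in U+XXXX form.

Offset 0: leading byte 0xE2 = 11100010 → 3-byte char #1 = E2 97 AB.
Offset 3: leading byte 0xD8 = 11011000 → 2-byte char #2 = D8 BD.
Offset 5: leading byte 0xF1 = 11110001 → 4-byte char #3 = F1 83 B2 9E.
Offset 9: leading byte 0xE5 = 11100101 → 3-byte char #4 = E5 8A 9F.
Offset 12: leading byte 0xF0 = 11110000 → 4-byte char #5 = F0 9F A6 A6.
Offset 16: leading byte 0xF3 = 11110011 → 4-byte char #6 = F3 A0 8D B9.
Leading byte 0xF3 = 11110011 matches 11110xxx → 4-byte sequence.
Byte 1: 0xF3 = 11110011, payload 011 (3 bits).
Byte 2: 0xA0 = 10100000 (10xxxxxx ✓), payload 100000.
Byte 3: 0x8D = 10001101 (10xxxxxx ✓), payload 001101.
Byte 4: 0xB9 = 10111001 (10xxxxxx ✓), payload 111001.
Concatenate: 011100000001101111001 = 0xE0379 (21 bits → U+E0379).

U+E0379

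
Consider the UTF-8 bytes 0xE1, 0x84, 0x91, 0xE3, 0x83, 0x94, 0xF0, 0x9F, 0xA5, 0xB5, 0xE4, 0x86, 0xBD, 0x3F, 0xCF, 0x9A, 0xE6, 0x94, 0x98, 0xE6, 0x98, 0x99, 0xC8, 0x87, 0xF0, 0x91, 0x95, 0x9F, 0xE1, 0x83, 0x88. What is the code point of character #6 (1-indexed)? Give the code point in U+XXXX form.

Offset 0: leading byte 0xE1 = 11100001 → 3-byte char #1 = E1 84 91.
Offset 3: leading byte 0xE3 = 11100011 → 3-byte char #2 = E3 83 94.
Offset 6: leading byte 0xF0 = 11110000 → 4-byte char #3 = F0 9F A5 B5.
Offset 10: leading byte 0xE4 = 11100100 → 3-byte char #4 = E4 86 BD.
Offset 13: leading byte 0x3F = 00111111 → 1-byte char #5 = 3F.
Offset 14: leading byte 0xCF = 11001111 → 2-byte char #6 = CF 9A.
Leading byte 0xCF = 11001111 matches 110xxxxx → 2-byte sequence.
Byte 1: 0xCF = 11001111, payload 01111 (5 bits).
Byte 2: 0x9A = 10011010 (10xxxxxx ✓), payload 011010.
Concatenate: 01111011010 = 0x3DA (11 bits → U+03DA).

U+03DA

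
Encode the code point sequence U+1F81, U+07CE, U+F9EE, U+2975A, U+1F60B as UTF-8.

E1 BE 81 DF 8E EF A7 AE F0 A9 9D 9A F0 9F 98 8B

U+1F81: 3-byte form → E1 BE 81.
U+07CE: 2-byte form → DF 8E.
U+F9EE: 3-byte form → EF A7 AE.
U+2975A: 4-byte form → F0 A9 9D 9A.
U+1F60B: 4-byte form → F0 9F 98 8B.
Concatenated (16 bytes): E1 BE 81 DF 8E EF A7 AE F0 A9 9D 9A F0 9F 98 8B.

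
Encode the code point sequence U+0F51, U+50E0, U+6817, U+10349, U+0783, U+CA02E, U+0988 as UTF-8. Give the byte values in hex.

U+0F51: 3-byte form → E0 BD 91.
U+50E0: 3-byte form → E5 83 A0.
U+6817: 3-byte form → E6 A0 97.
U+10349: 4-byte form → F0 90 8D 89.
U+0783: 2-byte form → DE 83.
U+CA02E: 4-byte form → F3 8A 80 AE.
U+0988: 3-byte form → E0 A6 88.
Concatenated (22 bytes): E0 BD 91 E5 83 A0 E6 A0 97 F0 90 8D 89 DE 83 F3 8A 80 AE E0 A6 88.

E0 BD 91 E5 83 A0 E6 A0 97 F0 90 8D 89 DE 83 F3 8A 80 AE E0 A6 88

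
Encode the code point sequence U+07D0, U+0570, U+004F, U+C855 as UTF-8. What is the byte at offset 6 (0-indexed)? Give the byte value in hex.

U+07D0 → 2-byte form DF 90 at offsets 0–1.
U+0570 → 2-byte form D5 B0 at offsets 2–3.
U+004F → 1-byte form 4F at offsets 4–4.
U+C855 → 3-byte form EC A1 95 at offsets 5–7.
Offset 6 falls in char 4's range; it's byte 2 of EC A1 95 = 0xA1.

0xA1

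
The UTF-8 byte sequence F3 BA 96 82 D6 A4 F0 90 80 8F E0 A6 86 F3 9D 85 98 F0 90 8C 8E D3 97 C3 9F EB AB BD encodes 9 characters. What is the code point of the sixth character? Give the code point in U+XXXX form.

Offset 0: leading byte 0xF3 = 11110011 → 4-byte char #1 = F3 BA 96 82.
Offset 4: leading byte 0xD6 = 11010110 → 2-byte char #2 = D6 A4.
Offset 6: leading byte 0xF0 = 11110000 → 4-byte char #3 = F0 90 80 8F.
Offset 10: leading byte 0xE0 = 11100000 → 3-byte char #4 = E0 A6 86.
Offset 13: leading byte 0xF3 = 11110011 → 4-byte char #5 = F3 9D 85 98.
Offset 17: leading byte 0xF0 = 11110000 → 4-byte char #6 = F0 90 8C 8E.
Leading byte 0xF0 = 11110000 matches 11110xxx → 4-byte sequence.
Byte 1: 0xF0 = 11110000, payload 000 (3 bits).
Byte 2: 0x90 = 10010000 (10xxxxxx ✓), payload 010000.
Byte 3: 0x8C = 10001100 (10xxxxxx ✓), payload 001100.
Byte 4: 0x8E = 10001110 (10xxxxxx ✓), payload 001110.
Concatenate: 000010000001100001110 = 0x1030E (21 bits → U+1030E).

U+1030E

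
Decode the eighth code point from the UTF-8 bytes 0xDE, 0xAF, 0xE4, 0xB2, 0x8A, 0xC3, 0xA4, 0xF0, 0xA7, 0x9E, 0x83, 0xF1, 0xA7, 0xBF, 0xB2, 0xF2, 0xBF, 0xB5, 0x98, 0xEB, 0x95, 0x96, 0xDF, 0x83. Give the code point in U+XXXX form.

Offset 0: leading byte 0xDE = 11011110 → 2-byte char #1 = DE AF.
Offset 2: leading byte 0xE4 = 11100100 → 3-byte char #2 = E4 B2 8A.
Offset 5: leading byte 0xC3 = 11000011 → 2-byte char #3 = C3 A4.
Offset 7: leading byte 0xF0 = 11110000 → 4-byte char #4 = F0 A7 9E 83.
Offset 11: leading byte 0xF1 = 11110001 → 4-byte char #5 = F1 A7 BF B2.
Offset 15: leading byte 0xF2 = 11110010 → 4-byte char #6 = F2 BF B5 98.
Offset 19: leading byte 0xEB = 11101011 → 3-byte char #7 = EB 95 96.
Offset 22: leading byte 0xDF = 11011111 → 2-byte char #8 = DF 83.
Leading byte 0xDF = 11011111 matches 110xxxxx → 2-byte sequence.
Byte 1: 0xDF = 11011111, payload 11111 (5 bits).
Byte 2: 0x83 = 10000011 (10xxxxxx ✓), payload 000011.
Concatenate: 11111000011 = 0x7C3 (11 bits → U+07C3).

U+07C3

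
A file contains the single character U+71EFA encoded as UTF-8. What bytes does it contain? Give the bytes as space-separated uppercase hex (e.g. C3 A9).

U+71EFA = 0x71EFA = 466682 decimal. In range U+10000–U+10FFFF → 4-byte form: 11110xxx 10xxxxxx 10xxxxxx 10xxxxxx.
Binary (21 bits): 001110001111011111010.
Split 3+6+6+6: 001 | 110001 | 111011 | 111010.
Byte 1: 11110001 = 0xF1.
Byte 2: 10110001 = 0xB1.
Byte 3: 10111011 = 0xBB.
Byte 4: 10111010 = 0xBA.

F1 B1 BB BA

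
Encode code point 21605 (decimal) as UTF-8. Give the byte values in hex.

E5 91 A5

U+5465 = 0x5465 = 21605 decimal. In range U+0800–U+FFFF → 3-byte form: 1110xxxx 10xxxxxx 10xxxxxx.
Binary (16 bits): 0101010001100101.
Split 4+6+6: 0101 | 010001 | 100101.
Byte 1: 11100101 = 0xE5.
Byte 2: 10010001 = 0x91.
Byte 3: 10100101 = 0xA5.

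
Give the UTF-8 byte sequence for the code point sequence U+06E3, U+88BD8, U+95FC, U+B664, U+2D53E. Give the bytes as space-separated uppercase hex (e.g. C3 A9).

U+06E3: 2-byte form → DB A3.
U+88BD8: 4-byte form → F2 88 AF 98.
U+95FC: 3-byte form → E9 97 BC.
U+B664: 3-byte form → EB 99 A4.
U+2D53E: 4-byte form → F0 AD 94 BE.
Concatenated (16 bytes): DB A3 F2 88 AF 98 E9 97 BC EB 99 A4 F0 AD 94 BE.

DB A3 F2 88 AF 98 E9 97 BC EB 99 A4 F0 AD 94 BE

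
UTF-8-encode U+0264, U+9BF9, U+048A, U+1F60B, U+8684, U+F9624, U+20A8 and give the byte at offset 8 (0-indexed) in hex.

0x9F

U+0264 → 2-byte form C9 A4 at offsets 0–1.
U+9BF9 → 3-byte form E9 AF B9 at offsets 2–4.
U+048A → 2-byte form D2 8A at offsets 5–6.
U+1F60B → 4-byte form F0 9F 98 8B at offsets 7–10.
Offset 8 falls in char 4's range; it's byte 2 of F0 9F 98 8B = 0x9F.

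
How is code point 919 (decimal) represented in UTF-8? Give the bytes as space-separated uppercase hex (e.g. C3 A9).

U+0397 = 0x397 = 919 decimal. In range U+0080–U+07FF → 2-byte form: 110xxxxx 10xxxxxx.
Binary (11 bits): 01110010111.
Split 5+6: 01110 | 010111.
Byte 1: 11001110 = 0xCE.
Byte 2: 10010111 = 0x97.

CE 97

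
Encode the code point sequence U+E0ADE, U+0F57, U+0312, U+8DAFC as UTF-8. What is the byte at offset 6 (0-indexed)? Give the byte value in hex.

U+E0ADE → 4-byte form F3 A0 AB 9E at offsets 0–3.
U+0F57 → 3-byte form E0 BD 97 at offsets 4–6.
Offset 6 falls in char 2's range; it's byte 3 of E0 BD 97 = 0x97.

0x97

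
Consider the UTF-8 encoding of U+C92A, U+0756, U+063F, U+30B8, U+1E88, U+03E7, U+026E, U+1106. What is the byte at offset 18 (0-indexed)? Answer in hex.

U+C92A → 3-byte form EC A4 AA at offsets 0–2.
U+0756 → 2-byte form DD 96 at offsets 3–4.
U+063F → 2-byte form D8 BF at offsets 5–6.
U+30B8 → 3-byte form E3 82 B8 at offsets 7–9.
U+1E88 → 3-byte form E1 BA 88 at offsets 10–12.
U+03E7 → 2-byte form CF A7 at offsets 13–14.
U+026E → 2-byte form C9 AE at offsets 15–16.
U+1106 → 3-byte form E1 84 86 at offsets 17–19.
Offset 18 falls in char 8's range; it's byte 2 of E1 84 86 = 0x84.

0x84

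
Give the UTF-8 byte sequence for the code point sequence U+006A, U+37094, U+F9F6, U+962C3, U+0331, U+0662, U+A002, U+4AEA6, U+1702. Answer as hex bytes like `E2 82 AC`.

6A F0 B7 82 94 EF A7 B6 F2 96 8B 83 CC B1 D9 A2 EA 80 82 F1 8A BA A6 E1 9C 82

U+006A: 1-byte form → 6A.
U+37094: 4-byte form → F0 B7 82 94.
U+F9F6: 3-byte form → EF A7 B6.
U+962C3: 4-byte form → F2 96 8B 83.
U+0331: 2-byte form → CC B1.
U+0662: 2-byte form → D9 A2.
U+A002: 3-byte form → EA 80 82.
U+4AEA6: 4-byte form → F1 8A BA A6.
U+1702: 3-byte form → E1 9C 82.
Concatenated (26 bytes): 6A F0 B7 82 94 EF A7 B6 F2 96 8B 83 CC B1 D9 A2 EA 80 82 F1 8A BA A6 E1 9C 82.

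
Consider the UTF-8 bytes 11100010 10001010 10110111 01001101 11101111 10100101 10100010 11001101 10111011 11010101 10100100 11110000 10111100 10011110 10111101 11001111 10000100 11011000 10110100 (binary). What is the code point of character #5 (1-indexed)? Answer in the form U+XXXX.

Offset 0: leading byte 0xE2 = 11100010 → 3-byte char #1 = E2 8A B7.
Offset 3: leading byte 0x4D = 01001101 → 1-byte char #2 = 4D.
Offset 4: leading byte 0xEF = 11101111 → 3-byte char #3 = EF A5 A2.
Offset 7: leading byte 0xCD = 11001101 → 2-byte char #4 = CD BB.
Offset 9: leading byte 0xD5 = 11010101 → 2-byte char #5 = D5 A4.
Leading byte 0xD5 = 11010101 matches 110xxxxx → 2-byte sequence.
Byte 1: 0xD5 = 11010101, payload 10101 (5 bits).
Byte 2: 0xA4 = 10100100 (10xxxxxx ✓), payload 100100.
Concatenate: 10101100100 = 0x564 (11 bits → U+0564).

U+0564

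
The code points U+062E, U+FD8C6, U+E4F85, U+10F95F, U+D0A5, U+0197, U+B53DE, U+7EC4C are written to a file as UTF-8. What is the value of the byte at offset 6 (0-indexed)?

0xF3

U+062E → 2-byte form D8 AE at offsets 0–1.
U+FD8C6 → 4-byte form F3 BD A3 86 at offsets 2–5.
U+E4F85 → 4-byte form F3 A4 BE 85 at offsets 6–9.
Offset 6 falls in char 3's range; it's byte 1 of F3 A4 BE 85 = 0xF3.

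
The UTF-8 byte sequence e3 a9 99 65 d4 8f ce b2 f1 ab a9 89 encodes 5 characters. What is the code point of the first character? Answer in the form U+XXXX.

U+3A59

Offset 0: leading byte 0xE3 = 11100011 → 3-byte char #1 = E3 A9 99.
Leading byte 0xE3 = 11100011 matches 1110xxxx → 3-byte sequence.
Byte 1: 0xE3 = 11100011, payload 0011 (4 bits).
Byte 2: 0xA9 = 10101001 (10xxxxxx ✓), payload 101001.
Byte 3: 0x99 = 10011001 (10xxxxxx ✓), payload 011001.
Concatenate: 0011101001011001 = 0x3A59 (16 bits → U+3A59).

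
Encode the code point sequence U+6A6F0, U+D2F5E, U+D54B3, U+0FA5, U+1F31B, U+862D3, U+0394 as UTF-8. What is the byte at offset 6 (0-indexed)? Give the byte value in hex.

0xBD

U+6A6F0 → 4-byte form F1 AA 9B B0 at offsets 0–3.
U+D2F5E → 4-byte form F3 92 BD 9E at offsets 4–7.
Offset 6 falls in char 2's range; it's byte 3 of F3 92 BD 9E = 0xBD.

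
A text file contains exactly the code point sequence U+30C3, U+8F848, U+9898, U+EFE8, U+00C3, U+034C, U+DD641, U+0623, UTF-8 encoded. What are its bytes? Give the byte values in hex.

E3 83 83 F2 8F A1 88 E9 A2 98 EE BF A8 C3 83 CD 8C F3 9D 99 81 D8 A3

U+30C3: 3-byte form → E3 83 83.
U+8F848: 4-byte form → F2 8F A1 88.
U+9898: 3-byte form → E9 A2 98.
U+EFE8: 3-byte form → EE BF A8.
U+00C3: 2-byte form → C3 83.
U+034C: 2-byte form → CD 8C.
U+DD641: 4-byte form → F3 9D 99 81.
U+0623: 2-byte form → D8 A3.
Concatenated (23 bytes): E3 83 83 F2 8F A1 88 E9 A2 98 EE BF A8 C3 83 CD 8C F3 9D 99 81 D8 A3.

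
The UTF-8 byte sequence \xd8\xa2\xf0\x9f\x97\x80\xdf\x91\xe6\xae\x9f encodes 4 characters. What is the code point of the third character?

U+07D1

Offset 0: leading byte 0xD8 = 11011000 → 2-byte char #1 = D8 A2.
Offset 2: leading byte 0xF0 = 11110000 → 4-byte char #2 = F0 9F 97 80.
Offset 6: leading byte 0xDF = 11011111 → 2-byte char #3 = DF 91.
Leading byte 0xDF = 11011111 matches 110xxxxx → 2-byte sequence.
Byte 1: 0xDF = 11011111, payload 11111 (5 bits).
Byte 2: 0x91 = 10010001 (10xxxxxx ✓), payload 010001.
Concatenate: 11111010001 = 0x7D1 (11 bits → U+07D1).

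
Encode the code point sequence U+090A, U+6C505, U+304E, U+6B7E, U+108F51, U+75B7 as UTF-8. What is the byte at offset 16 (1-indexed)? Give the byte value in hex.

1-indexed offset 16 is 0-indexed offset 15.
U+090A → 3-byte form E0 A4 8A at offsets 0–2.
U+6C505 → 4-byte form F1 AC 94 85 at offsets 3–6.
U+304E → 3-byte form E3 81 8E at offsets 7–9.
U+6B7E → 3-byte form E6 AD BE at offsets 10–12.
U+108F51 → 4-byte form F4 88 BD 91 at offsets 13–16.
Offset 15 falls in char 5's range; it's byte 3 of F4 88 BD 91 = 0xBD.

0xBD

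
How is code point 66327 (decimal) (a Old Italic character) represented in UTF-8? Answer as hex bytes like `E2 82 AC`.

F0 90 8C 97

U+10317 = 0x10317 = 66327 decimal. In range U+10000–U+10FFFF → 4-byte form: 11110xxx 10xxxxxx 10xxxxxx 10xxxxxx.
Binary (21 bits): 000010000001100010111.
Split 3+6+6+6: 000 | 010000 | 001100 | 010111.
Byte 1: 11110000 = 0xF0.
Byte 2: 10010000 = 0x90.
Byte 3: 10001100 = 0x8C.
Byte 4: 10010111 = 0x97.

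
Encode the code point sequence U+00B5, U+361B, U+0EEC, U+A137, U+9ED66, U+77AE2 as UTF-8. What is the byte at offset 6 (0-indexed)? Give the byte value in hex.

0xBB

U+00B5 → 2-byte form C2 B5 at offsets 0–1.
U+361B → 3-byte form E3 98 9B at offsets 2–4.
U+0EEC → 3-byte form E0 BB AC at offsets 5–7.
Offset 6 falls in char 3's range; it's byte 2 of E0 BB AC = 0xBB.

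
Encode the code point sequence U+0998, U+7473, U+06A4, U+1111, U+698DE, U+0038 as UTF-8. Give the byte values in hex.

U+0998: 3-byte form → E0 A6 98.
U+7473: 3-byte form → E7 91 B3.
U+06A4: 2-byte form → DA A4.
U+1111: 3-byte form → E1 84 91.
U+698DE: 4-byte form → F1 A9 A3 9E.
U+0038: 1-byte form → 38.
Concatenated (16 bytes): E0 A6 98 E7 91 B3 DA A4 E1 84 91 F1 A9 A3 9E 38.

E0 A6 98 E7 91 B3 DA A4 E1 84 91 F1 A9 A3 9E 38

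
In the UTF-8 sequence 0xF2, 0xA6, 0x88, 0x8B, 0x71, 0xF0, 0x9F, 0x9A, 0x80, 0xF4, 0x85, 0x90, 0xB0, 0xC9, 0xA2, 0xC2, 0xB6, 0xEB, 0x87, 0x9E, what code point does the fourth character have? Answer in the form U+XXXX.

U+105430

Offset 0: leading byte 0xF2 = 11110010 → 4-byte char #1 = F2 A6 88 8B.
Offset 4: leading byte 0x71 = 01110001 → 1-byte char #2 = 71.
Offset 5: leading byte 0xF0 = 11110000 → 4-byte char #3 = F0 9F 9A 80.
Offset 9: leading byte 0xF4 = 11110100 → 4-byte char #4 = F4 85 90 B0.
Leading byte 0xF4 = 11110100 matches 11110xxx → 4-byte sequence.
Byte 1: 0xF4 = 11110100, payload 100 (3 bits).
Byte 2: 0x85 = 10000101 (10xxxxxx ✓), payload 000101.
Byte 3: 0x90 = 10010000 (10xxxxxx ✓), payload 010000.
Byte 4: 0xB0 = 10110000 (10xxxxxx ✓), payload 110000.
Concatenate: 100000101010000110000 = 0x105430 (21 bits → U+105430).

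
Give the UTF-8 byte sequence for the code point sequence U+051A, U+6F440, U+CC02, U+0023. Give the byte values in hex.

U+051A: 2-byte form → D4 9A.
U+6F440: 4-byte form → F1 AF 91 80.
U+CC02: 3-byte form → EC B0 82.
U+0023: 1-byte form → 23.
Concatenated (10 bytes): D4 9A F1 AF 91 80 EC B0 82 23.

D4 9A F1 AF 91 80 EC B0 82 23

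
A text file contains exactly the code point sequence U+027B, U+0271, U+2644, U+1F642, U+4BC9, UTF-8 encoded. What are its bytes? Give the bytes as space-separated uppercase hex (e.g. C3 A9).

C9 BB C9 B1 E2 99 84 F0 9F 99 82 E4 AF 89

U+027B: 2-byte form → C9 BB.
U+0271: 2-byte form → C9 B1.
U+2644: 3-byte form → E2 99 84.
U+1F642: 4-byte form → F0 9F 99 82.
U+4BC9: 3-byte form → E4 AF 89.
Concatenated (14 bytes): C9 BB C9 B1 E2 99 84 F0 9F 99 82 E4 AF 89.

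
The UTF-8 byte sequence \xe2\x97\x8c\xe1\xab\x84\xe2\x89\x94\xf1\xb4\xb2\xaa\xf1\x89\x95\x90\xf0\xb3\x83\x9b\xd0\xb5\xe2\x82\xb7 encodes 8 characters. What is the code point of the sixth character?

Offset 0: leading byte 0xE2 = 11100010 → 3-byte char #1 = E2 97 8C.
Offset 3: leading byte 0xE1 = 11100001 → 3-byte char #2 = E1 AB 84.
Offset 6: leading byte 0xE2 = 11100010 → 3-byte char #3 = E2 89 94.
Offset 9: leading byte 0xF1 = 11110001 → 4-byte char #4 = F1 B4 B2 AA.
Offset 13: leading byte 0xF1 = 11110001 → 4-byte char #5 = F1 89 95 90.
Offset 17: leading byte 0xF0 = 11110000 → 4-byte char #6 = F0 B3 83 9B.
Leading byte 0xF0 = 11110000 matches 11110xxx → 4-byte sequence.
Byte 1: 0xF0 = 11110000, payload 000 (3 bits).
Byte 2: 0xB3 = 10110011 (10xxxxxx ✓), payload 110011.
Byte 3: 0x83 = 10000011 (10xxxxxx ✓), payload 000011.
Byte 4: 0x9B = 10011011 (10xxxxxx ✓), payload 011011.
Concatenate: 000110011000011011011 = 0x330DB (21 bits → U+330DB).

U+330DB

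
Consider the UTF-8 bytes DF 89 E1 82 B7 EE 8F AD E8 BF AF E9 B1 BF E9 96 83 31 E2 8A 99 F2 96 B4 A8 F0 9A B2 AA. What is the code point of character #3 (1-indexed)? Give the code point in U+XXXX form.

Offset 0: leading byte 0xDF = 11011111 → 2-byte char #1 = DF 89.
Offset 2: leading byte 0xE1 = 11100001 → 3-byte char #2 = E1 82 B7.
Offset 5: leading byte 0xEE = 11101110 → 3-byte char #3 = EE 8F AD.
Leading byte 0xEE = 11101110 matches 1110xxxx → 3-byte sequence.
Byte 1: 0xEE = 11101110, payload 1110 (4 bits).
Byte 2: 0x8F = 10001111 (10xxxxxx ✓), payload 001111.
Byte 3: 0xAD = 10101101 (10xxxxxx ✓), payload 101101.
Concatenate: 1110001111101101 = 0xE3ED (16 bits → U+E3ED).

U+E3ED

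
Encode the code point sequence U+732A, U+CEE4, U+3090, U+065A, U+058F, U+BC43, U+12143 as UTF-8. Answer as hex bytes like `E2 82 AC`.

U+732A: 3-byte form → E7 8C AA.
U+CEE4: 3-byte form → EC BB A4.
U+3090: 3-byte form → E3 82 90.
U+065A: 2-byte form → D9 9A.
U+058F: 2-byte form → D6 8F.
U+BC43: 3-byte form → EB B1 83.
U+12143: 4-byte form → F0 92 85 83.
Concatenated (20 bytes): E7 8C AA EC BB A4 E3 82 90 D9 9A D6 8F EB B1 83 F0 92 85 83.

E7 8C AA EC BB A4 E3 82 90 D9 9A D6 8F EB B1 83 F0 92 85 83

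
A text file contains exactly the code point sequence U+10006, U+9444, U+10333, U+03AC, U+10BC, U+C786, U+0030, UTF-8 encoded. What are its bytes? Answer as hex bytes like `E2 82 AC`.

U+10006: 4-byte form → F0 90 80 86.
U+9444: 3-byte form → E9 91 84.
U+10333: 4-byte form → F0 90 8C B3.
U+03AC: 2-byte form → CE AC.
U+10BC: 3-byte form → E1 82 BC.
U+C786: 3-byte form → EC 9E 86.
U+0030: 1-byte form → 30.
Concatenated (20 bytes): F0 90 80 86 E9 91 84 F0 90 8C B3 CE AC E1 82 BC EC 9E 86 30.

F0 90 80 86 E9 91 84 F0 90 8C B3 CE AC E1 82 BC EC 9E 86 30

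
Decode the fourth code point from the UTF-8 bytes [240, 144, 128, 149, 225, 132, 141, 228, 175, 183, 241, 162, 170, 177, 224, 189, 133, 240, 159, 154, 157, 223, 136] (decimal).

U+62AB1

Offset 0: leading byte 0xF0 = 11110000 → 4-byte char #1 = F0 90 80 95.
Offset 4: leading byte 0xE1 = 11100001 → 3-byte char #2 = E1 84 8D.
Offset 7: leading byte 0xE4 = 11100100 → 3-byte char #3 = E4 AF B7.
Offset 10: leading byte 0xF1 = 11110001 → 4-byte char #4 = F1 A2 AA B1.
Leading byte 0xF1 = 11110001 matches 11110xxx → 4-byte sequence.
Byte 1: 0xF1 = 11110001, payload 001 (3 bits).
Byte 2: 0xA2 = 10100010 (10xxxxxx ✓), payload 100010.
Byte 3: 0xAA = 10101010 (10xxxxxx ✓), payload 101010.
Byte 4: 0xB1 = 10110001 (10xxxxxx ✓), payload 110001.
Concatenate: 001100010101010110001 = 0x62AB1 (21 bits → U+62AB1).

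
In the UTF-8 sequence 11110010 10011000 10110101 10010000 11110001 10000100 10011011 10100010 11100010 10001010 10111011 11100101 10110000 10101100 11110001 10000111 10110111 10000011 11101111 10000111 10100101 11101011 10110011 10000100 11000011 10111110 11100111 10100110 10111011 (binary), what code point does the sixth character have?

Offset 0: leading byte 0xF2 = 11110010 → 4-byte char #1 = F2 98 B5 90.
Offset 4: leading byte 0xF1 = 11110001 → 4-byte char #2 = F1 84 9B A2.
Offset 8: leading byte 0xE2 = 11100010 → 3-byte char #3 = E2 8A BB.
Offset 11: leading byte 0xE5 = 11100101 → 3-byte char #4 = E5 B0 AC.
Offset 14: leading byte 0xF1 = 11110001 → 4-byte char #5 = F1 87 B7 83.
Offset 18: leading byte 0xEF = 11101111 → 3-byte char #6 = EF 87 A5.
Leading byte 0xEF = 11101111 matches 1110xxxx → 3-byte sequence.
Byte 1: 0xEF = 11101111, payload 1111 (4 bits).
Byte 2: 0x87 = 10000111 (10xxxxxx ✓), payload 000111.
Byte 3: 0xA5 = 10100101 (10xxxxxx ✓), payload 100101.
Concatenate: 1111000111100101 = 0xF1E5 (16 bits → U+F1E5).

U+F1E5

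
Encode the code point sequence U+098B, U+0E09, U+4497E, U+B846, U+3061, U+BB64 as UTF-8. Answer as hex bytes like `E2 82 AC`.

E0 A6 8B E0 B8 89 F1 84 A5 BE EB A1 86 E3 81 A1 EB AD A4

U+098B: 3-byte form → E0 A6 8B.
U+0E09: 3-byte form → E0 B8 89.
U+4497E: 4-byte form → F1 84 A5 BE.
U+B846: 3-byte form → EB A1 86.
U+3061: 3-byte form → E3 81 A1.
U+BB64: 3-byte form → EB AD A4.
Concatenated (19 bytes): E0 A6 8B E0 B8 89 F1 84 A5 BE EB A1 86 E3 81 A1 EB AD A4.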